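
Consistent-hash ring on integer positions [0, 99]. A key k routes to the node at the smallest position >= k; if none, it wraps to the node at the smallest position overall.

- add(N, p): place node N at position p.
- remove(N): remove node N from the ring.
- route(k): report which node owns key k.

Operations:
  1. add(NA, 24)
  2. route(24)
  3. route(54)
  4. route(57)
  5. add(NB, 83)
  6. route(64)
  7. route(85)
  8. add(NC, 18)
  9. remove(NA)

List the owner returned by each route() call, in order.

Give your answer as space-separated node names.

Op 1: add NA@24 -> ring=[24:NA]
Op 2: route key 24: smallest pos >= 24 is 24 -> NA
Op 3: route key 54: none >= 54, wrap to smallest pos 24 -> NA
Op 4: route key 57: none >= 57, wrap to smallest pos 24 -> NA
Op 5: add NB@83 -> ring=[24:NA,83:NB]
Op 6: route key 64: smallest pos >= 64 is 83 -> NB
Op 7: route key 85: none >= 85, wrap to smallest pos 24 -> NA
Op 8: add NC@18 -> ring=[18:NC,24:NA,83:NB]
Op 9: remove NA -> ring=[18:NC,83:NB]

Answer: NA NA NA NB NA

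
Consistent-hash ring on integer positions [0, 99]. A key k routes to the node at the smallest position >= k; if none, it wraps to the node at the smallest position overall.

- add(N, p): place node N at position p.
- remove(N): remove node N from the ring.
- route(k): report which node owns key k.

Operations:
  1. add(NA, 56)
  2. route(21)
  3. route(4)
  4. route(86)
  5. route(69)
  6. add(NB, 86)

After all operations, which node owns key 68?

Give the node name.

Answer: NB

Derivation:
Op 1: add NA@56 -> ring=[56:NA]
Op 2: route key 21: smallest pos >= 21 is 56 -> NA
Op 3: route key 4: smallest pos >= 4 is 56 -> NA
Op 4: route key 86: none >= 86, wrap to smallest pos 56 -> NA
Op 5: route key 69: none >= 69, wrap to smallest pos 56 -> NA
Op 6: add NB@86 -> ring=[56:NA,86:NB]
Final route key 68: smallest pos >= 68 is 86 -> NB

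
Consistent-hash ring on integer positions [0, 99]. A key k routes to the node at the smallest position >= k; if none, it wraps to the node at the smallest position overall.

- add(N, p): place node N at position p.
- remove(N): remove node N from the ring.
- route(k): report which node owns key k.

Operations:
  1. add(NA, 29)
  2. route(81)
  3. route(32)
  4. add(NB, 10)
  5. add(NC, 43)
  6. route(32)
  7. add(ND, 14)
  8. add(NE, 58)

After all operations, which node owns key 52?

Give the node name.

Op 1: add NA@29 -> ring=[29:NA]
Op 2: route key 81: none >= 81, wrap to smallest pos 29 -> NA
Op 3: route key 32: none >= 32, wrap to smallest pos 29 -> NA
Op 4: add NB@10 -> ring=[10:NB,29:NA]
Op 5: add NC@43 -> ring=[10:NB,29:NA,43:NC]
Op 6: route key 32: smallest pos >= 32 is 43 -> NC
Op 7: add ND@14 -> ring=[10:NB,14:ND,29:NA,43:NC]
Op 8: add NE@58 -> ring=[10:NB,14:ND,29:NA,43:NC,58:NE]
Final route key 52: smallest pos >= 52 is 58 -> NE

Answer: NE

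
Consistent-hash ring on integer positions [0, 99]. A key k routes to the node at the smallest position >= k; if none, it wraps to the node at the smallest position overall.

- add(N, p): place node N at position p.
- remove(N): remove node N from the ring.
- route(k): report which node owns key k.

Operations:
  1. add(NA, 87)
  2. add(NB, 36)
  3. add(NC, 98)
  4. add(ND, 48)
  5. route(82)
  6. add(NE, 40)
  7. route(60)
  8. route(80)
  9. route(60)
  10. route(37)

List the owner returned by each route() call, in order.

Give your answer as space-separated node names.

Op 1: add NA@87 -> ring=[87:NA]
Op 2: add NB@36 -> ring=[36:NB,87:NA]
Op 3: add NC@98 -> ring=[36:NB,87:NA,98:NC]
Op 4: add ND@48 -> ring=[36:NB,48:ND,87:NA,98:NC]
Op 5: route key 82: smallest pos >= 82 is 87 -> NA
Op 6: add NE@40 -> ring=[36:NB,40:NE,48:ND,87:NA,98:NC]
Op 7: route key 60: smallest pos >= 60 is 87 -> NA
Op 8: route key 80: smallest pos >= 80 is 87 -> NA
Op 9: route key 60: smallest pos >= 60 is 87 -> NA
Op 10: route key 37: smallest pos >= 37 is 40 -> NE

Answer: NA NA NA NA NE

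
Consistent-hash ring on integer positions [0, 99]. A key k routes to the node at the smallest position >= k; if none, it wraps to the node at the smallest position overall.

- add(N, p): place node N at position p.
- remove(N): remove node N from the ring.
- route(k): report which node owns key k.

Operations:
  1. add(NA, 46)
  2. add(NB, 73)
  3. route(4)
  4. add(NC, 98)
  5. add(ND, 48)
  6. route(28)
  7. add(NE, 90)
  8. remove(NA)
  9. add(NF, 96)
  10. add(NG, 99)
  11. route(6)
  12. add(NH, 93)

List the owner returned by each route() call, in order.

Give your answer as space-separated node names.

Op 1: add NA@46 -> ring=[46:NA]
Op 2: add NB@73 -> ring=[46:NA,73:NB]
Op 3: route key 4: smallest pos >= 4 is 46 -> NA
Op 4: add NC@98 -> ring=[46:NA,73:NB,98:NC]
Op 5: add ND@48 -> ring=[46:NA,48:ND,73:NB,98:NC]
Op 6: route key 28: smallest pos >= 28 is 46 -> NA
Op 7: add NE@90 -> ring=[46:NA,48:ND,73:NB,90:NE,98:NC]
Op 8: remove NA -> ring=[48:ND,73:NB,90:NE,98:NC]
Op 9: add NF@96 -> ring=[48:ND,73:NB,90:NE,96:NF,98:NC]
Op 10: add NG@99 -> ring=[48:ND,73:NB,90:NE,96:NF,98:NC,99:NG]
Op 11: route key 6: smallest pos >= 6 is 48 -> ND
Op 12: add NH@93 -> ring=[48:ND,73:NB,90:NE,93:NH,96:NF,98:NC,99:NG]

Answer: NA NA ND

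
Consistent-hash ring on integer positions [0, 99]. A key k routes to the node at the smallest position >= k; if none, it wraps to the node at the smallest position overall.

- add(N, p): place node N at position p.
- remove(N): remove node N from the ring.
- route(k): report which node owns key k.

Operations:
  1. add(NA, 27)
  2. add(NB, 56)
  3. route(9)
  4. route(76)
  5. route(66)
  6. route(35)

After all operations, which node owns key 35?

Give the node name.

Op 1: add NA@27 -> ring=[27:NA]
Op 2: add NB@56 -> ring=[27:NA,56:NB]
Op 3: route key 9: smallest pos >= 9 is 27 -> NA
Op 4: route key 76: none >= 76, wrap to smallest pos 27 -> NA
Op 5: route key 66: none >= 66, wrap to smallest pos 27 -> NA
Op 6: route key 35: smallest pos >= 35 is 56 -> NB
Final route key 35: smallest pos >= 35 is 56 -> NB

Answer: NB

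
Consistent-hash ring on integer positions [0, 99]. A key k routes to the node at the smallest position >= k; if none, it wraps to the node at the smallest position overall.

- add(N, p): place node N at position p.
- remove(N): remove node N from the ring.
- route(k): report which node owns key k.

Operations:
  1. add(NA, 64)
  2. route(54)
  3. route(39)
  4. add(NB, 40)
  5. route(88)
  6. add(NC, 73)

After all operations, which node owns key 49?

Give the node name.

Op 1: add NA@64 -> ring=[64:NA]
Op 2: route key 54: smallest pos >= 54 is 64 -> NA
Op 3: route key 39: smallest pos >= 39 is 64 -> NA
Op 4: add NB@40 -> ring=[40:NB,64:NA]
Op 5: route key 88: none >= 88, wrap to smallest pos 40 -> NB
Op 6: add NC@73 -> ring=[40:NB,64:NA,73:NC]
Final route key 49: smallest pos >= 49 is 64 -> NA

Answer: NA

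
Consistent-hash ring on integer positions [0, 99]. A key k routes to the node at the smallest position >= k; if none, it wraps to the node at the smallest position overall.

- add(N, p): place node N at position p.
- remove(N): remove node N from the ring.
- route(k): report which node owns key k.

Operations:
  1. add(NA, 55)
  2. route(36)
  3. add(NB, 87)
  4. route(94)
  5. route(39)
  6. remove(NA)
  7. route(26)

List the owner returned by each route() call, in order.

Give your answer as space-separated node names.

Answer: NA NA NA NB

Derivation:
Op 1: add NA@55 -> ring=[55:NA]
Op 2: route key 36: smallest pos >= 36 is 55 -> NA
Op 3: add NB@87 -> ring=[55:NA,87:NB]
Op 4: route key 94: none >= 94, wrap to smallest pos 55 -> NA
Op 5: route key 39: smallest pos >= 39 is 55 -> NA
Op 6: remove NA -> ring=[87:NB]
Op 7: route key 26: smallest pos >= 26 is 87 -> NB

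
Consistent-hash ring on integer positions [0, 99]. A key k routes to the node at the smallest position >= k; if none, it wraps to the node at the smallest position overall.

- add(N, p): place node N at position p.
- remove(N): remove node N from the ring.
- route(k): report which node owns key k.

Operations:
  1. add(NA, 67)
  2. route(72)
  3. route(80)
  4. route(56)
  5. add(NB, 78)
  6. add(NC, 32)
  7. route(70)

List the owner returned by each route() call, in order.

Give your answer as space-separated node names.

Op 1: add NA@67 -> ring=[67:NA]
Op 2: route key 72: none >= 72, wrap to smallest pos 67 -> NA
Op 3: route key 80: none >= 80, wrap to smallest pos 67 -> NA
Op 4: route key 56: smallest pos >= 56 is 67 -> NA
Op 5: add NB@78 -> ring=[67:NA,78:NB]
Op 6: add NC@32 -> ring=[32:NC,67:NA,78:NB]
Op 7: route key 70: smallest pos >= 70 is 78 -> NB

Answer: NA NA NA NB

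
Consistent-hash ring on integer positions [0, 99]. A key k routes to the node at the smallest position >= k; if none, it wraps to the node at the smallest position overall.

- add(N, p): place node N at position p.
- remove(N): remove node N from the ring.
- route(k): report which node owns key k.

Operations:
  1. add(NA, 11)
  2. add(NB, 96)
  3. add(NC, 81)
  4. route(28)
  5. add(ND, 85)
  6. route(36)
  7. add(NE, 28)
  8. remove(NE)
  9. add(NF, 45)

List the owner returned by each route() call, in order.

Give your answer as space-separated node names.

Op 1: add NA@11 -> ring=[11:NA]
Op 2: add NB@96 -> ring=[11:NA,96:NB]
Op 3: add NC@81 -> ring=[11:NA,81:NC,96:NB]
Op 4: route key 28: smallest pos >= 28 is 81 -> NC
Op 5: add ND@85 -> ring=[11:NA,81:NC,85:ND,96:NB]
Op 6: route key 36: smallest pos >= 36 is 81 -> NC
Op 7: add NE@28 -> ring=[11:NA,28:NE,81:NC,85:ND,96:NB]
Op 8: remove NE -> ring=[11:NA,81:NC,85:ND,96:NB]
Op 9: add NF@45 -> ring=[11:NA,45:NF,81:NC,85:ND,96:NB]

Answer: NC NC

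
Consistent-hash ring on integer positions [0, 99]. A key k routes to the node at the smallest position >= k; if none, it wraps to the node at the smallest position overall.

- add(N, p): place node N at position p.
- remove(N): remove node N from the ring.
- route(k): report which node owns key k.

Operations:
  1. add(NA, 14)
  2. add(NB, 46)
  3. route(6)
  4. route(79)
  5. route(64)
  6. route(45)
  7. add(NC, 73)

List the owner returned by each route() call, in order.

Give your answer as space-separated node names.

Op 1: add NA@14 -> ring=[14:NA]
Op 2: add NB@46 -> ring=[14:NA,46:NB]
Op 3: route key 6: smallest pos >= 6 is 14 -> NA
Op 4: route key 79: none >= 79, wrap to smallest pos 14 -> NA
Op 5: route key 64: none >= 64, wrap to smallest pos 14 -> NA
Op 6: route key 45: smallest pos >= 45 is 46 -> NB
Op 7: add NC@73 -> ring=[14:NA,46:NB,73:NC]

Answer: NA NA NA NB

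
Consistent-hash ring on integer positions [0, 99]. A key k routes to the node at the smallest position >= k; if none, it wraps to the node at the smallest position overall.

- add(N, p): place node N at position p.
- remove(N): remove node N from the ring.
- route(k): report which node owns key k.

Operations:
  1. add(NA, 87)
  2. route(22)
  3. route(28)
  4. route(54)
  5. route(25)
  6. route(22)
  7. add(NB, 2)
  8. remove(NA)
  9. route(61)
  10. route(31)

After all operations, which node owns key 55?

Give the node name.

Answer: NB

Derivation:
Op 1: add NA@87 -> ring=[87:NA]
Op 2: route key 22: smallest pos >= 22 is 87 -> NA
Op 3: route key 28: smallest pos >= 28 is 87 -> NA
Op 4: route key 54: smallest pos >= 54 is 87 -> NA
Op 5: route key 25: smallest pos >= 25 is 87 -> NA
Op 6: route key 22: smallest pos >= 22 is 87 -> NA
Op 7: add NB@2 -> ring=[2:NB,87:NA]
Op 8: remove NA -> ring=[2:NB]
Op 9: route key 61: none >= 61, wrap to smallest pos 2 -> NB
Op 10: route key 31: none >= 31, wrap to smallest pos 2 -> NB
Final route key 55: none >= 55, wrap to smallest pos 2 -> NB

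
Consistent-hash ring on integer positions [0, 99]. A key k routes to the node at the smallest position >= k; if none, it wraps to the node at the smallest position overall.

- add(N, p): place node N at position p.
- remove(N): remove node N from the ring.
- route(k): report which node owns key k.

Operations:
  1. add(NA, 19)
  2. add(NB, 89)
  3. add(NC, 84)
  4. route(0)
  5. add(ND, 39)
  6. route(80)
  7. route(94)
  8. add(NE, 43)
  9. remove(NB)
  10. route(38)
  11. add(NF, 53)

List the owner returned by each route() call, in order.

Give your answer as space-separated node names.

Answer: NA NC NA ND

Derivation:
Op 1: add NA@19 -> ring=[19:NA]
Op 2: add NB@89 -> ring=[19:NA,89:NB]
Op 3: add NC@84 -> ring=[19:NA,84:NC,89:NB]
Op 4: route key 0: smallest pos >= 0 is 19 -> NA
Op 5: add ND@39 -> ring=[19:NA,39:ND,84:NC,89:NB]
Op 6: route key 80: smallest pos >= 80 is 84 -> NC
Op 7: route key 94: none >= 94, wrap to smallest pos 19 -> NA
Op 8: add NE@43 -> ring=[19:NA,39:ND,43:NE,84:NC,89:NB]
Op 9: remove NB -> ring=[19:NA,39:ND,43:NE,84:NC]
Op 10: route key 38: smallest pos >= 38 is 39 -> ND
Op 11: add NF@53 -> ring=[19:NA,39:ND,43:NE,53:NF,84:NC]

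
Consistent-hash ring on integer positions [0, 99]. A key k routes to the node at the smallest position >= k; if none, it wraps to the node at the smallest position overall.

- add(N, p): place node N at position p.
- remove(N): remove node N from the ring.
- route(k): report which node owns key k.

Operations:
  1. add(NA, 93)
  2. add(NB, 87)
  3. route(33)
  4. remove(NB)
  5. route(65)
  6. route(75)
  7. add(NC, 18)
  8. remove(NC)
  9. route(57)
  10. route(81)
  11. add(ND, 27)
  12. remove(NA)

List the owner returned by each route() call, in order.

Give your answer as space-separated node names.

Answer: NB NA NA NA NA

Derivation:
Op 1: add NA@93 -> ring=[93:NA]
Op 2: add NB@87 -> ring=[87:NB,93:NA]
Op 3: route key 33: smallest pos >= 33 is 87 -> NB
Op 4: remove NB -> ring=[93:NA]
Op 5: route key 65: smallest pos >= 65 is 93 -> NA
Op 6: route key 75: smallest pos >= 75 is 93 -> NA
Op 7: add NC@18 -> ring=[18:NC,93:NA]
Op 8: remove NC -> ring=[93:NA]
Op 9: route key 57: smallest pos >= 57 is 93 -> NA
Op 10: route key 81: smallest pos >= 81 is 93 -> NA
Op 11: add ND@27 -> ring=[27:ND,93:NA]
Op 12: remove NA -> ring=[27:ND]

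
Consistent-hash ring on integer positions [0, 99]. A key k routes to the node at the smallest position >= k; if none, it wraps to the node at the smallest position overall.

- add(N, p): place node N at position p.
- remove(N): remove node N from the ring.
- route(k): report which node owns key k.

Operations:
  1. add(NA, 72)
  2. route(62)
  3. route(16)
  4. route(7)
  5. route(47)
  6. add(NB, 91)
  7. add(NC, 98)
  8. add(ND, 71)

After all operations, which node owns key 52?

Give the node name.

Op 1: add NA@72 -> ring=[72:NA]
Op 2: route key 62: smallest pos >= 62 is 72 -> NA
Op 3: route key 16: smallest pos >= 16 is 72 -> NA
Op 4: route key 7: smallest pos >= 7 is 72 -> NA
Op 5: route key 47: smallest pos >= 47 is 72 -> NA
Op 6: add NB@91 -> ring=[72:NA,91:NB]
Op 7: add NC@98 -> ring=[72:NA,91:NB,98:NC]
Op 8: add ND@71 -> ring=[71:ND,72:NA,91:NB,98:NC]
Final route key 52: smallest pos >= 52 is 71 -> ND

Answer: ND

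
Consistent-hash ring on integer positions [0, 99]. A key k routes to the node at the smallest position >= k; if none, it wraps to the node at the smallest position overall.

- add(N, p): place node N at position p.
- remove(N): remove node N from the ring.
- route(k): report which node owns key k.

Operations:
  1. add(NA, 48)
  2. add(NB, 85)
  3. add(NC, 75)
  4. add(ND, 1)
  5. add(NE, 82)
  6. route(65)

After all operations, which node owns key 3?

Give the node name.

Op 1: add NA@48 -> ring=[48:NA]
Op 2: add NB@85 -> ring=[48:NA,85:NB]
Op 3: add NC@75 -> ring=[48:NA,75:NC,85:NB]
Op 4: add ND@1 -> ring=[1:ND,48:NA,75:NC,85:NB]
Op 5: add NE@82 -> ring=[1:ND,48:NA,75:NC,82:NE,85:NB]
Op 6: route key 65: smallest pos >= 65 is 75 -> NC
Final route key 3: smallest pos >= 3 is 48 -> NA

Answer: NA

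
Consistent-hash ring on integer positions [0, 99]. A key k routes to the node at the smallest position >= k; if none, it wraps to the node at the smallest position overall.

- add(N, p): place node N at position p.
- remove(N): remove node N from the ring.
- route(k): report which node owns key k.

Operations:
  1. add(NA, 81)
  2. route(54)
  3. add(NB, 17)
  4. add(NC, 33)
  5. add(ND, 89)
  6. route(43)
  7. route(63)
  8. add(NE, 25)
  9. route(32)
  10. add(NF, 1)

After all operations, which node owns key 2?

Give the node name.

Answer: NB

Derivation:
Op 1: add NA@81 -> ring=[81:NA]
Op 2: route key 54: smallest pos >= 54 is 81 -> NA
Op 3: add NB@17 -> ring=[17:NB,81:NA]
Op 4: add NC@33 -> ring=[17:NB,33:NC,81:NA]
Op 5: add ND@89 -> ring=[17:NB,33:NC,81:NA,89:ND]
Op 6: route key 43: smallest pos >= 43 is 81 -> NA
Op 7: route key 63: smallest pos >= 63 is 81 -> NA
Op 8: add NE@25 -> ring=[17:NB,25:NE,33:NC,81:NA,89:ND]
Op 9: route key 32: smallest pos >= 32 is 33 -> NC
Op 10: add NF@1 -> ring=[1:NF,17:NB,25:NE,33:NC,81:NA,89:ND]
Final route key 2: smallest pos >= 2 is 17 -> NB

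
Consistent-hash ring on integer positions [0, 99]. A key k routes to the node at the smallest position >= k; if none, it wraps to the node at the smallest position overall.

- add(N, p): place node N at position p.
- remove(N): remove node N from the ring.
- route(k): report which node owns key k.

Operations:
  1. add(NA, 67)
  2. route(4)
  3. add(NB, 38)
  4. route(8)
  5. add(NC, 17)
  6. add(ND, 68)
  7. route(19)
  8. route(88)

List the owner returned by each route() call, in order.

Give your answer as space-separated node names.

Answer: NA NB NB NC

Derivation:
Op 1: add NA@67 -> ring=[67:NA]
Op 2: route key 4: smallest pos >= 4 is 67 -> NA
Op 3: add NB@38 -> ring=[38:NB,67:NA]
Op 4: route key 8: smallest pos >= 8 is 38 -> NB
Op 5: add NC@17 -> ring=[17:NC,38:NB,67:NA]
Op 6: add ND@68 -> ring=[17:NC,38:NB,67:NA,68:ND]
Op 7: route key 19: smallest pos >= 19 is 38 -> NB
Op 8: route key 88: none >= 88, wrap to smallest pos 17 -> NC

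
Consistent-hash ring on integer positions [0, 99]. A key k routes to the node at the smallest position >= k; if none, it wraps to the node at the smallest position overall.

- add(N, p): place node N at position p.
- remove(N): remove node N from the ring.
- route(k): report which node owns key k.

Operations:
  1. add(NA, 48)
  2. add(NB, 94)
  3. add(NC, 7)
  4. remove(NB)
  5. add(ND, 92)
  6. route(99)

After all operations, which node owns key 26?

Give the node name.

Op 1: add NA@48 -> ring=[48:NA]
Op 2: add NB@94 -> ring=[48:NA,94:NB]
Op 3: add NC@7 -> ring=[7:NC,48:NA,94:NB]
Op 4: remove NB -> ring=[7:NC,48:NA]
Op 5: add ND@92 -> ring=[7:NC,48:NA,92:ND]
Op 6: route key 99: none >= 99, wrap to smallest pos 7 -> NC
Final route key 26: smallest pos >= 26 is 48 -> NA

Answer: NA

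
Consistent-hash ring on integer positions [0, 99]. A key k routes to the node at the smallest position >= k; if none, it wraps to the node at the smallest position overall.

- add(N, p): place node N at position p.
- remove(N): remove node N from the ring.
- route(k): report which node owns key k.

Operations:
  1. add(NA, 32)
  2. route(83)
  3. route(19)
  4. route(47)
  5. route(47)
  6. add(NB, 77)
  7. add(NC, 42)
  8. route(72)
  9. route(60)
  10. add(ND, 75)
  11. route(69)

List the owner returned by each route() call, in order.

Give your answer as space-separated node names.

Op 1: add NA@32 -> ring=[32:NA]
Op 2: route key 83: none >= 83, wrap to smallest pos 32 -> NA
Op 3: route key 19: smallest pos >= 19 is 32 -> NA
Op 4: route key 47: none >= 47, wrap to smallest pos 32 -> NA
Op 5: route key 47: none >= 47, wrap to smallest pos 32 -> NA
Op 6: add NB@77 -> ring=[32:NA,77:NB]
Op 7: add NC@42 -> ring=[32:NA,42:NC,77:NB]
Op 8: route key 72: smallest pos >= 72 is 77 -> NB
Op 9: route key 60: smallest pos >= 60 is 77 -> NB
Op 10: add ND@75 -> ring=[32:NA,42:NC,75:ND,77:NB]
Op 11: route key 69: smallest pos >= 69 is 75 -> ND

Answer: NA NA NA NA NB NB ND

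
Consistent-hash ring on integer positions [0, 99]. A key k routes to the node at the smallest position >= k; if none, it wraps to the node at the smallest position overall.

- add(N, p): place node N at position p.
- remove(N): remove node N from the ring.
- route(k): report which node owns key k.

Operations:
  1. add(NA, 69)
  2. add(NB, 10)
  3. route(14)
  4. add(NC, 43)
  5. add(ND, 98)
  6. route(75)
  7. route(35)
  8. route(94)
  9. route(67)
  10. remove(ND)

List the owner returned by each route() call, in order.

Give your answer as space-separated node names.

Op 1: add NA@69 -> ring=[69:NA]
Op 2: add NB@10 -> ring=[10:NB,69:NA]
Op 3: route key 14: smallest pos >= 14 is 69 -> NA
Op 4: add NC@43 -> ring=[10:NB,43:NC,69:NA]
Op 5: add ND@98 -> ring=[10:NB,43:NC,69:NA,98:ND]
Op 6: route key 75: smallest pos >= 75 is 98 -> ND
Op 7: route key 35: smallest pos >= 35 is 43 -> NC
Op 8: route key 94: smallest pos >= 94 is 98 -> ND
Op 9: route key 67: smallest pos >= 67 is 69 -> NA
Op 10: remove ND -> ring=[10:NB,43:NC,69:NA]

Answer: NA ND NC ND NA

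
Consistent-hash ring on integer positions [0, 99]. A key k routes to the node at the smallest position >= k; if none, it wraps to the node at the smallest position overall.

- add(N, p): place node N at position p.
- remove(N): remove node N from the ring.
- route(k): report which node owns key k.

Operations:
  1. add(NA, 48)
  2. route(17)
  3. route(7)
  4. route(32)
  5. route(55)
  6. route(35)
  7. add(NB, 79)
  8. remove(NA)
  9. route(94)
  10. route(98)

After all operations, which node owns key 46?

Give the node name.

Answer: NB

Derivation:
Op 1: add NA@48 -> ring=[48:NA]
Op 2: route key 17: smallest pos >= 17 is 48 -> NA
Op 3: route key 7: smallest pos >= 7 is 48 -> NA
Op 4: route key 32: smallest pos >= 32 is 48 -> NA
Op 5: route key 55: none >= 55, wrap to smallest pos 48 -> NA
Op 6: route key 35: smallest pos >= 35 is 48 -> NA
Op 7: add NB@79 -> ring=[48:NA,79:NB]
Op 8: remove NA -> ring=[79:NB]
Op 9: route key 94: none >= 94, wrap to smallest pos 79 -> NB
Op 10: route key 98: none >= 98, wrap to smallest pos 79 -> NB
Final route key 46: smallest pos >= 46 is 79 -> NB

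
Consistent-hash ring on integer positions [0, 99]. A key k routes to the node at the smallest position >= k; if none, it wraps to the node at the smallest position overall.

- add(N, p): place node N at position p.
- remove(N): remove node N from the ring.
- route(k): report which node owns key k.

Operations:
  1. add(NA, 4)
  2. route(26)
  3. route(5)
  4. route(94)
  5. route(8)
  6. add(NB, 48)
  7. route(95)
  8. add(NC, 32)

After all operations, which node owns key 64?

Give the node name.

Op 1: add NA@4 -> ring=[4:NA]
Op 2: route key 26: none >= 26, wrap to smallest pos 4 -> NA
Op 3: route key 5: none >= 5, wrap to smallest pos 4 -> NA
Op 4: route key 94: none >= 94, wrap to smallest pos 4 -> NA
Op 5: route key 8: none >= 8, wrap to smallest pos 4 -> NA
Op 6: add NB@48 -> ring=[4:NA,48:NB]
Op 7: route key 95: none >= 95, wrap to smallest pos 4 -> NA
Op 8: add NC@32 -> ring=[4:NA,32:NC,48:NB]
Final route key 64: none >= 64, wrap to smallest pos 4 -> NA

Answer: NA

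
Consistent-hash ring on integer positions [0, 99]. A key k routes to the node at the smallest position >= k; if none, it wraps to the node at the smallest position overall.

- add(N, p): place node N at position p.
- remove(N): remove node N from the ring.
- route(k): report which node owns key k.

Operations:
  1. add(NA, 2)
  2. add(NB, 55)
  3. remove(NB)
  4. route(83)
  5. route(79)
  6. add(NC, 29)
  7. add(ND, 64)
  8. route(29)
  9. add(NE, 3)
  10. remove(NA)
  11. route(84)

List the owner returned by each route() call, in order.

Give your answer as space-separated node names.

Answer: NA NA NC NE

Derivation:
Op 1: add NA@2 -> ring=[2:NA]
Op 2: add NB@55 -> ring=[2:NA,55:NB]
Op 3: remove NB -> ring=[2:NA]
Op 4: route key 83: none >= 83, wrap to smallest pos 2 -> NA
Op 5: route key 79: none >= 79, wrap to smallest pos 2 -> NA
Op 6: add NC@29 -> ring=[2:NA,29:NC]
Op 7: add ND@64 -> ring=[2:NA,29:NC,64:ND]
Op 8: route key 29: smallest pos >= 29 is 29 -> NC
Op 9: add NE@3 -> ring=[2:NA,3:NE,29:NC,64:ND]
Op 10: remove NA -> ring=[3:NE,29:NC,64:ND]
Op 11: route key 84: none >= 84, wrap to smallest pos 3 -> NE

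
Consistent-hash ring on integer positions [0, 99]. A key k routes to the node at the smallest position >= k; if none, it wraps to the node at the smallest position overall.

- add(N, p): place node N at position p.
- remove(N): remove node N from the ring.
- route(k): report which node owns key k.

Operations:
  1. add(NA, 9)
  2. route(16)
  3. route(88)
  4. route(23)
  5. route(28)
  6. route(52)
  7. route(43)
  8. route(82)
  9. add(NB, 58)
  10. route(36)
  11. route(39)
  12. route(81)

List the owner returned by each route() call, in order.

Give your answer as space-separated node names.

Op 1: add NA@9 -> ring=[9:NA]
Op 2: route key 16: none >= 16, wrap to smallest pos 9 -> NA
Op 3: route key 88: none >= 88, wrap to smallest pos 9 -> NA
Op 4: route key 23: none >= 23, wrap to smallest pos 9 -> NA
Op 5: route key 28: none >= 28, wrap to smallest pos 9 -> NA
Op 6: route key 52: none >= 52, wrap to smallest pos 9 -> NA
Op 7: route key 43: none >= 43, wrap to smallest pos 9 -> NA
Op 8: route key 82: none >= 82, wrap to smallest pos 9 -> NA
Op 9: add NB@58 -> ring=[9:NA,58:NB]
Op 10: route key 36: smallest pos >= 36 is 58 -> NB
Op 11: route key 39: smallest pos >= 39 is 58 -> NB
Op 12: route key 81: none >= 81, wrap to smallest pos 9 -> NA

Answer: NA NA NA NA NA NA NA NB NB NA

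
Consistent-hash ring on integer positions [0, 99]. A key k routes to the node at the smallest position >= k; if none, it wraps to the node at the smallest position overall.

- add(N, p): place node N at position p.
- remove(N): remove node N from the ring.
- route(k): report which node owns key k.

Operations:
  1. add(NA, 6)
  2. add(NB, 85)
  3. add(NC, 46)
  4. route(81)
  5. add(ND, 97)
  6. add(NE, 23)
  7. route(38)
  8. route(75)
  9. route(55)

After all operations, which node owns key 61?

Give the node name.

Answer: NB

Derivation:
Op 1: add NA@6 -> ring=[6:NA]
Op 2: add NB@85 -> ring=[6:NA,85:NB]
Op 3: add NC@46 -> ring=[6:NA,46:NC,85:NB]
Op 4: route key 81: smallest pos >= 81 is 85 -> NB
Op 5: add ND@97 -> ring=[6:NA,46:NC,85:NB,97:ND]
Op 6: add NE@23 -> ring=[6:NA,23:NE,46:NC,85:NB,97:ND]
Op 7: route key 38: smallest pos >= 38 is 46 -> NC
Op 8: route key 75: smallest pos >= 75 is 85 -> NB
Op 9: route key 55: smallest pos >= 55 is 85 -> NB
Final route key 61: smallest pos >= 61 is 85 -> NB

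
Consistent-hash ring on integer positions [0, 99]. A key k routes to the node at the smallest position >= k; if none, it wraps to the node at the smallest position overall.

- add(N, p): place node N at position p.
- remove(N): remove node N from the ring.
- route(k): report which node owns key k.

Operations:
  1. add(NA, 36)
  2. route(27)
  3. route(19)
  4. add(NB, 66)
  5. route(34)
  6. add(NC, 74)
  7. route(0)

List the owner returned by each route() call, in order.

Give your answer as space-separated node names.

Op 1: add NA@36 -> ring=[36:NA]
Op 2: route key 27: smallest pos >= 27 is 36 -> NA
Op 3: route key 19: smallest pos >= 19 is 36 -> NA
Op 4: add NB@66 -> ring=[36:NA,66:NB]
Op 5: route key 34: smallest pos >= 34 is 36 -> NA
Op 6: add NC@74 -> ring=[36:NA,66:NB,74:NC]
Op 7: route key 0: smallest pos >= 0 is 36 -> NA

Answer: NA NA NA NA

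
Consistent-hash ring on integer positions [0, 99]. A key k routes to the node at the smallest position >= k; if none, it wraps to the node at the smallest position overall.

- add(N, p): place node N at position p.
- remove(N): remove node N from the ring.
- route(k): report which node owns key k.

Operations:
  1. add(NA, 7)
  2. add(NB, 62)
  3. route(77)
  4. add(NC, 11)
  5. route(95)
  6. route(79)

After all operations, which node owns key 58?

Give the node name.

Answer: NB

Derivation:
Op 1: add NA@7 -> ring=[7:NA]
Op 2: add NB@62 -> ring=[7:NA,62:NB]
Op 3: route key 77: none >= 77, wrap to smallest pos 7 -> NA
Op 4: add NC@11 -> ring=[7:NA,11:NC,62:NB]
Op 5: route key 95: none >= 95, wrap to smallest pos 7 -> NA
Op 6: route key 79: none >= 79, wrap to smallest pos 7 -> NA
Final route key 58: smallest pos >= 58 is 62 -> NB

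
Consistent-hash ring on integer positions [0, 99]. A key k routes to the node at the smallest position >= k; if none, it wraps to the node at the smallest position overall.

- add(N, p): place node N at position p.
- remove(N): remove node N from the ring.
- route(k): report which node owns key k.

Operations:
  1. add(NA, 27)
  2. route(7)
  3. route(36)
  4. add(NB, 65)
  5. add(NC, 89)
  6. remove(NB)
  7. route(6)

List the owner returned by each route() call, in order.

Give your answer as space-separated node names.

Answer: NA NA NA

Derivation:
Op 1: add NA@27 -> ring=[27:NA]
Op 2: route key 7: smallest pos >= 7 is 27 -> NA
Op 3: route key 36: none >= 36, wrap to smallest pos 27 -> NA
Op 4: add NB@65 -> ring=[27:NA,65:NB]
Op 5: add NC@89 -> ring=[27:NA,65:NB,89:NC]
Op 6: remove NB -> ring=[27:NA,89:NC]
Op 7: route key 6: smallest pos >= 6 is 27 -> NA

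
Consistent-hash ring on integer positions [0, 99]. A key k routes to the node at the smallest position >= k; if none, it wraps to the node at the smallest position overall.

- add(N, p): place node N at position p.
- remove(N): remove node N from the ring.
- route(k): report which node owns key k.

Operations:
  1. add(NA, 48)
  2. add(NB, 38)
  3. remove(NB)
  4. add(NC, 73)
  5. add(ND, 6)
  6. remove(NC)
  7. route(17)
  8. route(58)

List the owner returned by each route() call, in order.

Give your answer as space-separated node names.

Op 1: add NA@48 -> ring=[48:NA]
Op 2: add NB@38 -> ring=[38:NB,48:NA]
Op 3: remove NB -> ring=[48:NA]
Op 4: add NC@73 -> ring=[48:NA,73:NC]
Op 5: add ND@6 -> ring=[6:ND,48:NA,73:NC]
Op 6: remove NC -> ring=[6:ND,48:NA]
Op 7: route key 17: smallest pos >= 17 is 48 -> NA
Op 8: route key 58: none >= 58, wrap to smallest pos 6 -> ND

Answer: NA ND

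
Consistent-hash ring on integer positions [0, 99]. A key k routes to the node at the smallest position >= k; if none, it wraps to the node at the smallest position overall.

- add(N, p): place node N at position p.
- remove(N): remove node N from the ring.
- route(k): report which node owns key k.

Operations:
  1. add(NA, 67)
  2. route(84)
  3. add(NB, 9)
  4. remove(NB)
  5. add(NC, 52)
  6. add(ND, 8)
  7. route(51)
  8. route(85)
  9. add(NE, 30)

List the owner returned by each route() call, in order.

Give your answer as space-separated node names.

Op 1: add NA@67 -> ring=[67:NA]
Op 2: route key 84: none >= 84, wrap to smallest pos 67 -> NA
Op 3: add NB@9 -> ring=[9:NB,67:NA]
Op 4: remove NB -> ring=[67:NA]
Op 5: add NC@52 -> ring=[52:NC,67:NA]
Op 6: add ND@8 -> ring=[8:ND,52:NC,67:NA]
Op 7: route key 51: smallest pos >= 51 is 52 -> NC
Op 8: route key 85: none >= 85, wrap to smallest pos 8 -> ND
Op 9: add NE@30 -> ring=[8:ND,30:NE,52:NC,67:NA]

Answer: NA NC ND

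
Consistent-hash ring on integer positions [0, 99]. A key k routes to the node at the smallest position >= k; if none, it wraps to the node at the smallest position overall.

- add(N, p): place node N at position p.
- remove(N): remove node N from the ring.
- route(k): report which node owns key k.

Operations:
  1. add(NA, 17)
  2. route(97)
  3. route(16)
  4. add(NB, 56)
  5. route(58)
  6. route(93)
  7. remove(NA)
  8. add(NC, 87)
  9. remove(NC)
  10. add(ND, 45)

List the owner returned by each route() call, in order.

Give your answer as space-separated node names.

Op 1: add NA@17 -> ring=[17:NA]
Op 2: route key 97: none >= 97, wrap to smallest pos 17 -> NA
Op 3: route key 16: smallest pos >= 16 is 17 -> NA
Op 4: add NB@56 -> ring=[17:NA,56:NB]
Op 5: route key 58: none >= 58, wrap to smallest pos 17 -> NA
Op 6: route key 93: none >= 93, wrap to smallest pos 17 -> NA
Op 7: remove NA -> ring=[56:NB]
Op 8: add NC@87 -> ring=[56:NB,87:NC]
Op 9: remove NC -> ring=[56:NB]
Op 10: add ND@45 -> ring=[45:ND,56:NB]

Answer: NA NA NA NA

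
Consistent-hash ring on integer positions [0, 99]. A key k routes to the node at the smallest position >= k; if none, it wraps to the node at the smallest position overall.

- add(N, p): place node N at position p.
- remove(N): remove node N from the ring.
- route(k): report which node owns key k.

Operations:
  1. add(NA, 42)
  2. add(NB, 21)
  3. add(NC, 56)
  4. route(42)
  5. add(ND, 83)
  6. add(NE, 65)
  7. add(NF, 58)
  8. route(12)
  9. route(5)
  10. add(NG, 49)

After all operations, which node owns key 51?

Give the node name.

Answer: NC

Derivation:
Op 1: add NA@42 -> ring=[42:NA]
Op 2: add NB@21 -> ring=[21:NB,42:NA]
Op 3: add NC@56 -> ring=[21:NB,42:NA,56:NC]
Op 4: route key 42: smallest pos >= 42 is 42 -> NA
Op 5: add ND@83 -> ring=[21:NB,42:NA,56:NC,83:ND]
Op 6: add NE@65 -> ring=[21:NB,42:NA,56:NC,65:NE,83:ND]
Op 7: add NF@58 -> ring=[21:NB,42:NA,56:NC,58:NF,65:NE,83:ND]
Op 8: route key 12: smallest pos >= 12 is 21 -> NB
Op 9: route key 5: smallest pos >= 5 is 21 -> NB
Op 10: add NG@49 -> ring=[21:NB,42:NA,49:NG,56:NC,58:NF,65:NE,83:ND]
Final route key 51: smallest pos >= 51 is 56 -> NC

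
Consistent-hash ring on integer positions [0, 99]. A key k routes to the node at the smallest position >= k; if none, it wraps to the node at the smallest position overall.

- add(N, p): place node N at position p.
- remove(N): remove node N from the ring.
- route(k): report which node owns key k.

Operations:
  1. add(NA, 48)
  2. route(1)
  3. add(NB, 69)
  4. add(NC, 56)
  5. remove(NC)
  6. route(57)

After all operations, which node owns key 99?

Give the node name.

Answer: NA

Derivation:
Op 1: add NA@48 -> ring=[48:NA]
Op 2: route key 1: smallest pos >= 1 is 48 -> NA
Op 3: add NB@69 -> ring=[48:NA,69:NB]
Op 4: add NC@56 -> ring=[48:NA,56:NC,69:NB]
Op 5: remove NC -> ring=[48:NA,69:NB]
Op 6: route key 57: smallest pos >= 57 is 69 -> NB
Final route key 99: none >= 99, wrap to smallest pos 48 -> NA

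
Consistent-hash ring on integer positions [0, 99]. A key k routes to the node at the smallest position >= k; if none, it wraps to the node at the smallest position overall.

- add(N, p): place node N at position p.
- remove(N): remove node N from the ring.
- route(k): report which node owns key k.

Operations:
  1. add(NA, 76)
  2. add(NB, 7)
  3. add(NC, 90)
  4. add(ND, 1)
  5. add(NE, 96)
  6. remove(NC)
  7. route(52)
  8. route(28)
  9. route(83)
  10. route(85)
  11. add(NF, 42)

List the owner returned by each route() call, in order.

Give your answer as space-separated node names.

Op 1: add NA@76 -> ring=[76:NA]
Op 2: add NB@7 -> ring=[7:NB,76:NA]
Op 3: add NC@90 -> ring=[7:NB,76:NA,90:NC]
Op 4: add ND@1 -> ring=[1:ND,7:NB,76:NA,90:NC]
Op 5: add NE@96 -> ring=[1:ND,7:NB,76:NA,90:NC,96:NE]
Op 6: remove NC -> ring=[1:ND,7:NB,76:NA,96:NE]
Op 7: route key 52: smallest pos >= 52 is 76 -> NA
Op 8: route key 28: smallest pos >= 28 is 76 -> NA
Op 9: route key 83: smallest pos >= 83 is 96 -> NE
Op 10: route key 85: smallest pos >= 85 is 96 -> NE
Op 11: add NF@42 -> ring=[1:ND,7:NB,42:NF,76:NA,96:NE]

Answer: NA NA NE NE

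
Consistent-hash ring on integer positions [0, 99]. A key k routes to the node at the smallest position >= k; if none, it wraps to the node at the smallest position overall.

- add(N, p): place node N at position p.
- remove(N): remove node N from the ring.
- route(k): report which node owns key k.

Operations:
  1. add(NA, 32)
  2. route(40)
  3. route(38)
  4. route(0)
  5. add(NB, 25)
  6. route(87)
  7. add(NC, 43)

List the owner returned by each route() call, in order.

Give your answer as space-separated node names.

Op 1: add NA@32 -> ring=[32:NA]
Op 2: route key 40: none >= 40, wrap to smallest pos 32 -> NA
Op 3: route key 38: none >= 38, wrap to smallest pos 32 -> NA
Op 4: route key 0: smallest pos >= 0 is 32 -> NA
Op 5: add NB@25 -> ring=[25:NB,32:NA]
Op 6: route key 87: none >= 87, wrap to smallest pos 25 -> NB
Op 7: add NC@43 -> ring=[25:NB,32:NA,43:NC]

Answer: NA NA NA NB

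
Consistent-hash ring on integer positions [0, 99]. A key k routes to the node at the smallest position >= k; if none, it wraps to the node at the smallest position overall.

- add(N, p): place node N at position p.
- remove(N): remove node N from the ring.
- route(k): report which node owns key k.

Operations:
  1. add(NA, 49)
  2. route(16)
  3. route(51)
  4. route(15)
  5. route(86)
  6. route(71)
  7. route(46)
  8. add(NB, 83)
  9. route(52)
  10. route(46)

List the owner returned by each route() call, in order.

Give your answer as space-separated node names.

Op 1: add NA@49 -> ring=[49:NA]
Op 2: route key 16: smallest pos >= 16 is 49 -> NA
Op 3: route key 51: none >= 51, wrap to smallest pos 49 -> NA
Op 4: route key 15: smallest pos >= 15 is 49 -> NA
Op 5: route key 86: none >= 86, wrap to smallest pos 49 -> NA
Op 6: route key 71: none >= 71, wrap to smallest pos 49 -> NA
Op 7: route key 46: smallest pos >= 46 is 49 -> NA
Op 8: add NB@83 -> ring=[49:NA,83:NB]
Op 9: route key 52: smallest pos >= 52 is 83 -> NB
Op 10: route key 46: smallest pos >= 46 is 49 -> NA

Answer: NA NA NA NA NA NA NB NA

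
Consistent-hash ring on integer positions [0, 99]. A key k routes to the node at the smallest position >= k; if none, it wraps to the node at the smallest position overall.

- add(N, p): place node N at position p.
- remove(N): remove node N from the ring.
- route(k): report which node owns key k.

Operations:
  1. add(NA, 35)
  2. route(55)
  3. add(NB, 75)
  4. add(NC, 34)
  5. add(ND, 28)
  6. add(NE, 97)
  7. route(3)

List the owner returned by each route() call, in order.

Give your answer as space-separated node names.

Op 1: add NA@35 -> ring=[35:NA]
Op 2: route key 55: none >= 55, wrap to smallest pos 35 -> NA
Op 3: add NB@75 -> ring=[35:NA,75:NB]
Op 4: add NC@34 -> ring=[34:NC,35:NA,75:NB]
Op 5: add ND@28 -> ring=[28:ND,34:NC,35:NA,75:NB]
Op 6: add NE@97 -> ring=[28:ND,34:NC,35:NA,75:NB,97:NE]
Op 7: route key 3: smallest pos >= 3 is 28 -> ND

Answer: NA ND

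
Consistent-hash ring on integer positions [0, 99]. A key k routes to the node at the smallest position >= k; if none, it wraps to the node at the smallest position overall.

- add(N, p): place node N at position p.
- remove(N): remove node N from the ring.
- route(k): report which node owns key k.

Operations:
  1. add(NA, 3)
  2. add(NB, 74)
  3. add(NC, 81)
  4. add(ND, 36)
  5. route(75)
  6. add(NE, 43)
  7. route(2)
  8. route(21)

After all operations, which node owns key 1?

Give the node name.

Answer: NA

Derivation:
Op 1: add NA@3 -> ring=[3:NA]
Op 2: add NB@74 -> ring=[3:NA,74:NB]
Op 3: add NC@81 -> ring=[3:NA,74:NB,81:NC]
Op 4: add ND@36 -> ring=[3:NA,36:ND,74:NB,81:NC]
Op 5: route key 75: smallest pos >= 75 is 81 -> NC
Op 6: add NE@43 -> ring=[3:NA,36:ND,43:NE,74:NB,81:NC]
Op 7: route key 2: smallest pos >= 2 is 3 -> NA
Op 8: route key 21: smallest pos >= 21 is 36 -> ND
Final route key 1: smallest pos >= 1 is 3 -> NA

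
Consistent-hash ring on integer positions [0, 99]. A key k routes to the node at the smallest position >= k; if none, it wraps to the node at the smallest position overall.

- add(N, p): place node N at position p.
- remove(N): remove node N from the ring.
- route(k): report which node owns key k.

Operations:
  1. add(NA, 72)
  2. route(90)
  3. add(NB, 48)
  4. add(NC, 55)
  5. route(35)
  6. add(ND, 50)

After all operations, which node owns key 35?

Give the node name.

Op 1: add NA@72 -> ring=[72:NA]
Op 2: route key 90: none >= 90, wrap to smallest pos 72 -> NA
Op 3: add NB@48 -> ring=[48:NB,72:NA]
Op 4: add NC@55 -> ring=[48:NB,55:NC,72:NA]
Op 5: route key 35: smallest pos >= 35 is 48 -> NB
Op 6: add ND@50 -> ring=[48:NB,50:ND,55:NC,72:NA]
Final route key 35: smallest pos >= 35 is 48 -> NB

Answer: NB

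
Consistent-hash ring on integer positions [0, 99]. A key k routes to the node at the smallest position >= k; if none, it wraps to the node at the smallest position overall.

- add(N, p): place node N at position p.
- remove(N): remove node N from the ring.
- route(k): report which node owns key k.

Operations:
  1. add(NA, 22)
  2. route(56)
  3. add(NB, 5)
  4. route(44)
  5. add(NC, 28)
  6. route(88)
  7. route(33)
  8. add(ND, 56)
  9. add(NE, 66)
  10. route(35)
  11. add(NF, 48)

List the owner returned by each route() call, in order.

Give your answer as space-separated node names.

Op 1: add NA@22 -> ring=[22:NA]
Op 2: route key 56: none >= 56, wrap to smallest pos 22 -> NA
Op 3: add NB@5 -> ring=[5:NB,22:NA]
Op 4: route key 44: none >= 44, wrap to smallest pos 5 -> NB
Op 5: add NC@28 -> ring=[5:NB,22:NA,28:NC]
Op 6: route key 88: none >= 88, wrap to smallest pos 5 -> NB
Op 7: route key 33: none >= 33, wrap to smallest pos 5 -> NB
Op 8: add ND@56 -> ring=[5:NB,22:NA,28:NC,56:ND]
Op 9: add NE@66 -> ring=[5:NB,22:NA,28:NC,56:ND,66:NE]
Op 10: route key 35: smallest pos >= 35 is 56 -> ND
Op 11: add NF@48 -> ring=[5:NB,22:NA,28:NC,48:NF,56:ND,66:NE]

Answer: NA NB NB NB ND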